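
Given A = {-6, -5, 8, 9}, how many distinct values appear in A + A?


A + A = {a + a' : a, a' ∈ A}; |A| = 4.
General bounds: 2|A| - 1 ≤ |A + A| ≤ |A|(|A|+1)/2, i.e. 7 ≤ |A + A| ≤ 10.
Lower bound 2|A|-1 is attained iff A is an arithmetic progression.
Enumerate sums a + a' for a ≤ a' (symmetric, so this suffices):
a = -6: -6+-6=-12, -6+-5=-11, -6+8=2, -6+9=3
a = -5: -5+-5=-10, -5+8=3, -5+9=4
a = 8: 8+8=16, 8+9=17
a = 9: 9+9=18
Distinct sums: {-12, -11, -10, 2, 3, 4, 16, 17, 18}
|A + A| = 9

|A + A| = 9


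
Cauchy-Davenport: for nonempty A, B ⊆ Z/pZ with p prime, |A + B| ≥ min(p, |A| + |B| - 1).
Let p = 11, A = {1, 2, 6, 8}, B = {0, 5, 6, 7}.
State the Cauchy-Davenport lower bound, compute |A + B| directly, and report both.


Cauchy-Davenport: |A + B| ≥ min(p, |A| + |B| - 1) for A, B nonempty in Z/pZ.
|A| = 4, |B| = 4, p = 11.
CD lower bound = min(11, 4 + 4 - 1) = min(11, 7) = 7.
Compute A + B mod 11 directly:
a = 1: 1+0=1, 1+5=6, 1+6=7, 1+7=8
a = 2: 2+0=2, 2+5=7, 2+6=8, 2+7=9
a = 6: 6+0=6, 6+5=0, 6+6=1, 6+7=2
a = 8: 8+0=8, 8+5=2, 8+6=3, 8+7=4
A + B = {0, 1, 2, 3, 4, 6, 7, 8, 9}, so |A + B| = 9.
Verify: 9 ≥ 7? Yes ✓.

CD lower bound = 7, actual |A + B| = 9.


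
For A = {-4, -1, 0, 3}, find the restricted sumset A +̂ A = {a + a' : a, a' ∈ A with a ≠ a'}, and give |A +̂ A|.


Restricted sumset: A +̂ A = {a + a' : a ∈ A, a' ∈ A, a ≠ a'}.
Equivalently, take A + A and drop any sum 2a that is achievable ONLY as a + a for a ∈ A (i.e. sums representable only with equal summands).
Enumerate pairs (a, a') with a < a' (symmetric, so each unordered pair gives one sum; this covers all a ≠ a'):
  -4 + -1 = -5
  -4 + 0 = -4
  -4 + 3 = -1
  -1 + 0 = -1
  -1 + 3 = 2
  0 + 3 = 3
Collected distinct sums: {-5, -4, -1, 2, 3}
|A +̂ A| = 5
(Reference bound: |A +̂ A| ≥ 2|A| - 3 for |A| ≥ 2, with |A| = 4 giving ≥ 5.)

|A +̂ A| = 5


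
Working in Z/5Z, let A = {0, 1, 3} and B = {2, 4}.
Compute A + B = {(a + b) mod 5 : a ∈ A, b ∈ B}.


Work in Z/5Z: reduce every sum a + b modulo 5.
Enumerate all 6 pairs:
a = 0: 0+2=2, 0+4=4
a = 1: 1+2=3, 1+4=0
a = 3: 3+2=0, 3+4=2
Distinct residues collected: {0, 2, 3, 4}
|A + B| = 4 (out of 5 total residues).

A + B = {0, 2, 3, 4}


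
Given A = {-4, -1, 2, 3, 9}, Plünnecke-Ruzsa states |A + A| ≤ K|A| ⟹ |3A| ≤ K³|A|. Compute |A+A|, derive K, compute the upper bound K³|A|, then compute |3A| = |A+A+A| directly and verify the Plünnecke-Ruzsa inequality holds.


|A| = 5.
Step 1: Compute A + A by enumerating all 25 pairs.
A + A = {-8, -5, -2, -1, 1, 2, 4, 5, 6, 8, 11, 12, 18}, so |A + A| = 13.
Step 2: Doubling constant K = |A + A|/|A| = 13/5 = 13/5 ≈ 2.6000.
Step 3: Plünnecke-Ruzsa gives |3A| ≤ K³·|A| = (2.6000)³ · 5 ≈ 87.8800.
Step 4: Compute 3A = A + A + A directly by enumerating all triples (a,b,c) ∈ A³; |3A| = 25.
Step 5: Check 25 ≤ 87.8800? Yes ✓.

K = 13/5, Plünnecke-Ruzsa bound K³|A| ≈ 87.8800, |3A| = 25, inequality holds.


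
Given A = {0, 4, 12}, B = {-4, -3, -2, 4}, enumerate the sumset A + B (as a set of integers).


A + B = {a + b : a ∈ A, b ∈ B}.
Enumerate all |A|·|B| = 3·4 = 12 pairs (a, b) and collect distinct sums.
a = 0: 0+-4=-4, 0+-3=-3, 0+-2=-2, 0+4=4
a = 4: 4+-4=0, 4+-3=1, 4+-2=2, 4+4=8
a = 12: 12+-4=8, 12+-3=9, 12+-2=10, 12+4=16
Collecting distinct sums: A + B = {-4, -3, -2, 0, 1, 2, 4, 8, 9, 10, 16}
|A + B| = 11

A + B = {-4, -3, -2, 0, 1, 2, 4, 8, 9, 10, 16}


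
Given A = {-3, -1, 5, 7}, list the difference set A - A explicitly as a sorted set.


A - A = {a - a' : a, a' ∈ A}.
Compute a - a' for each ordered pair (a, a'):
a = -3: -3--3=0, -3--1=-2, -3-5=-8, -3-7=-10
a = -1: -1--3=2, -1--1=0, -1-5=-6, -1-7=-8
a = 5: 5--3=8, 5--1=6, 5-5=0, 5-7=-2
a = 7: 7--3=10, 7--1=8, 7-5=2, 7-7=0
Collecting distinct values (and noting 0 appears from a-a):
A - A = {-10, -8, -6, -2, 0, 2, 6, 8, 10}
|A - A| = 9

A - A = {-10, -8, -6, -2, 0, 2, 6, 8, 10}


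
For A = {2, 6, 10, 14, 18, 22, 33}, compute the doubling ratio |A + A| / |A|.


|A| = 7.
Compute A + A by enumerating all 49 pairs.
A + A = {4, 8, 12, 16, 20, 24, 28, 32, 35, 36, 39, 40, 43, 44, 47, 51, 55, 66}, so |A + A| = 18.
K = |A + A| / |A| = 18/7 (already in lowest terms) ≈ 2.5714.
Reference: AP of size 7 gives K = 13/7 ≈ 1.8571; a fully generic set of size 7 gives K ≈ 4.0000.

|A| = 7, |A + A| = 18, K = 18/7.


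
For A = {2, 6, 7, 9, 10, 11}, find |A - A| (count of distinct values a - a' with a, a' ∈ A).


A - A = {a - a' : a, a' ∈ A}; |A| = 6.
Bounds: 2|A|-1 ≤ |A - A| ≤ |A|² - |A| + 1, i.e. 11 ≤ |A - A| ≤ 31.
Note: 0 ∈ A - A always (from a - a). The set is symmetric: if d ∈ A - A then -d ∈ A - A.
Enumerate nonzero differences d = a - a' with a > a' (then include -d):
Positive differences: {1, 2, 3, 4, 5, 7, 8, 9}
Full difference set: {0} ∪ (positive diffs) ∪ (negative diffs).
|A - A| = 1 + 2·8 = 17 (matches direct enumeration: 17).

|A - A| = 17


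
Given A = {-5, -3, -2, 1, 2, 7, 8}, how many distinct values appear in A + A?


A + A = {a + a' : a, a' ∈ A}; |A| = 7.
General bounds: 2|A| - 1 ≤ |A + A| ≤ |A|(|A|+1)/2, i.e. 13 ≤ |A + A| ≤ 28.
Lower bound 2|A|-1 is attained iff A is an arithmetic progression.
Enumerate sums a + a' for a ≤ a' (symmetric, so this suffices):
a = -5: -5+-5=-10, -5+-3=-8, -5+-2=-7, -5+1=-4, -5+2=-3, -5+7=2, -5+8=3
a = -3: -3+-3=-6, -3+-2=-5, -3+1=-2, -3+2=-1, -3+7=4, -3+8=5
a = -2: -2+-2=-4, -2+1=-1, -2+2=0, -2+7=5, -2+8=6
a = 1: 1+1=2, 1+2=3, 1+7=8, 1+8=9
a = 2: 2+2=4, 2+7=9, 2+8=10
a = 7: 7+7=14, 7+8=15
a = 8: 8+8=16
Distinct sums: {-10, -8, -7, -6, -5, -4, -3, -2, -1, 0, 2, 3, 4, 5, 6, 8, 9, 10, 14, 15, 16}
|A + A| = 21

|A + A| = 21


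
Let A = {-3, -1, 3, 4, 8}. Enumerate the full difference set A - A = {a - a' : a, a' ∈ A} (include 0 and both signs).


A - A = {a - a' : a, a' ∈ A}.
Compute a - a' for each ordered pair (a, a'):
a = -3: -3--3=0, -3--1=-2, -3-3=-6, -3-4=-7, -3-8=-11
a = -1: -1--3=2, -1--1=0, -1-3=-4, -1-4=-5, -1-8=-9
a = 3: 3--3=6, 3--1=4, 3-3=0, 3-4=-1, 3-8=-5
a = 4: 4--3=7, 4--1=5, 4-3=1, 4-4=0, 4-8=-4
a = 8: 8--3=11, 8--1=9, 8-3=5, 8-4=4, 8-8=0
Collecting distinct values (and noting 0 appears from a-a):
A - A = {-11, -9, -7, -6, -5, -4, -2, -1, 0, 1, 2, 4, 5, 6, 7, 9, 11}
|A - A| = 17

A - A = {-11, -9, -7, -6, -5, -4, -2, -1, 0, 1, 2, 4, 5, 6, 7, 9, 11}


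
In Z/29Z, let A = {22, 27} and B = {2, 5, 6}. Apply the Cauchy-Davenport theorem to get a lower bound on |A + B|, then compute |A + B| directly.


Cauchy-Davenport: |A + B| ≥ min(p, |A| + |B| - 1) for A, B nonempty in Z/pZ.
|A| = 2, |B| = 3, p = 29.
CD lower bound = min(29, 2 + 3 - 1) = min(29, 4) = 4.
Compute A + B mod 29 directly:
a = 22: 22+2=24, 22+5=27, 22+6=28
a = 27: 27+2=0, 27+5=3, 27+6=4
A + B = {0, 3, 4, 24, 27, 28}, so |A + B| = 6.
Verify: 6 ≥ 4? Yes ✓.

CD lower bound = 4, actual |A + B| = 6.


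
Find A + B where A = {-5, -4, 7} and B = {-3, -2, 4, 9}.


A + B = {a + b : a ∈ A, b ∈ B}.
Enumerate all |A|·|B| = 3·4 = 12 pairs (a, b) and collect distinct sums.
a = -5: -5+-3=-8, -5+-2=-7, -5+4=-1, -5+9=4
a = -4: -4+-3=-7, -4+-2=-6, -4+4=0, -4+9=5
a = 7: 7+-3=4, 7+-2=5, 7+4=11, 7+9=16
Collecting distinct sums: A + B = {-8, -7, -6, -1, 0, 4, 5, 11, 16}
|A + B| = 9

A + B = {-8, -7, -6, -1, 0, 4, 5, 11, 16}


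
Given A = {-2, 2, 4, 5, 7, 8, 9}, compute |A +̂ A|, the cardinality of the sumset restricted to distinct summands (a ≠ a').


Restricted sumset: A +̂ A = {a + a' : a ∈ A, a' ∈ A, a ≠ a'}.
Equivalently, take A + A and drop any sum 2a that is achievable ONLY as a + a for a ∈ A (i.e. sums representable only with equal summands).
Enumerate pairs (a, a') with a < a' (symmetric, so each unordered pair gives one sum; this covers all a ≠ a'):
  -2 + 2 = 0
  -2 + 4 = 2
  -2 + 5 = 3
  -2 + 7 = 5
  -2 + 8 = 6
  -2 + 9 = 7
  2 + 4 = 6
  2 + 5 = 7
  2 + 7 = 9
  2 + 8 = 10
  2 + 9 = 11
  4 + 5 = 9
  4 + 7 = 11
  4 + 8 = 12
  4 + 9 = 13
  5 + 7 = 12
  5 + 8 = 13
  5 + 9 = 14
  7 + 8 = 15
  7 + 9 = 16
  8 + 9 = 17
Collected distinct sums: {0, 2, 3, 5, 6, 7, 9, 10, 11, 12, 13, 14, 15, 16, 17}
|A +̂ A| = 15
(Reference bound: |A +̂ A| ≥ 2|A| - 3 for |A| ≥ 2, with |A| = 7 giving ≥ 11.)

|A +̂ A| = 15


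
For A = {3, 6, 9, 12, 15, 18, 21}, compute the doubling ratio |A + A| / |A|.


|A| = 7.
Compute A + A by enumerating all 49 pairs.
A + A = {6, 9, 12, 15, 18, 21, 24, 27, 30, 33, 36, 39, 42}, so |A + A| = 13.
K = |A + A| / |A| = 13/7 (already in lowest terms) ≈ 1.8571.
Reference: AP of size 7 gives K = 13/7 ≈ 1.8571; a fully generic set of size 7 gives K ≈ 4.0000.

|A| = 7, |A + A| = 13, K = 13/7.


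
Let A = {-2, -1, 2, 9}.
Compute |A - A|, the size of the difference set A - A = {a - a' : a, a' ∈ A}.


A - A = {a - a' : a, a' ∈ A}; |A| = 4.
Bounds: 2|A|-1 ≤ |A - A| ≤ |A|² - |A| + 1, i.e. 7 ≤ |A - A| ≤ 13.
Note: 0 ∈ A - A always (from a - a). The set is symmetric: if d ∈ A - A then -d ∈ A - A.
Enumerate nonzero differences d = a - a' with a > a' (then include -d):
Positive differences: {1, 3, 4, 7, 10, 11}
Full difference set: {0} ∪ (positive diffs) ∪ (negative diffs).
|A - A| = 1 + 2·6 = 13 (matches direct enumeration: 13).

|A - A| = 13


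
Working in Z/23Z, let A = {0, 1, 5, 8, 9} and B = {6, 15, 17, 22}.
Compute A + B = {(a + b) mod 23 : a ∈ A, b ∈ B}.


Work in Z/23Z: reduce every sum a + b modulo 23.
Enumerate all 20 pairs:
a = 0: 0+6=6, 0+15=15, 0+17=17, 0+22=22
a = 1: 1+6=7, 1+15=16, 1+17=18, 1+22=0
a = 5: 5+6=11, 5+15=20, 5+17=22, 5+22=4
a = 8: 8+6=14, 8+15=0, 8+17=2, 8+22=7
a = 9: 9+6=15, 9+15=1, 9+17=3, 9+22=8
Distinct residues collected: {0, 1, 2, 3, 4, 6, 7, 8, 11, 14, 15, 16, 17, 18, 20, 22}
|A + B| = 16 (out of 23 total residues).

A + B = {0, 1, 2, 3, 4, 6, 7, 8, 11, 14, 15, 16, 17, 18, 20, 22}


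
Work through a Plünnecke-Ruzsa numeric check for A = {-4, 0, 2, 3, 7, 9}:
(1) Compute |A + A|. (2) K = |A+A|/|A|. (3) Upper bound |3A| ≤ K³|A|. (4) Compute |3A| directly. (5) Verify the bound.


|A| = 6.
Step 1: Compute A + A by enumerating all 36 pairs.
A + A = {-8, -4, -2, -1, 0, 2, 3, 4, 5, 6, 7, 9, 10, 11, 12, 14, 16, 18}, so |A + A| = 18.
Step 2: Doubling constant K = |A + A|/|A| = 18/6 = 18/6 ≈ 3.0000.
Step 3: Plünnecke-Ruzsa gives |3A| ≤ K³·|A| = (3.0000)³ · 6 ≈ 162.0000.
Step 4: Compute 3A = A + A + A directly by enumerating all triples (a,b,c) ∈ A³; |3A| = 32.
Step 5: Check 32 ≤ 162.0000? Yes ✓.

K = 18/6, Plünnecke-Ruzsa bound K³|A| ≈ 162.0000, |3A| = 32, inequality holds.


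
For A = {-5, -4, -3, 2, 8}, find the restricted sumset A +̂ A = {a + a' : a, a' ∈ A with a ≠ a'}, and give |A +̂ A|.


Restricted sumset: A +̂ A = {a + a' : a ∈ A, a' ∈ A, a ≠ a'}.
Equivalently, take A + A and drop any sum 2a that is achievable ONLY as a + a for a ∈ A (i.e. sums representable only with equal summands).
Enumerate pairs (a, a') with a < a' (symmetric, so each unordered pair gives one sum; this covers all a ≠ a'):
  -5 + -4 = -9
  -5 + -3 = -8
  -5 + 2 = -3
  -5 + 8 = 3
  -4 + -3 = -7
  -4 + 2 = -2
  -4 + 8 = 4
  -3 + 2 = -1
  -3 + 8 = 5
  2 + 8 = 10
Collected distinct sums: {-9, -8, -7, -3, -2, -1, 3, 4, 5, 10}
|A +̂ A| = 10
(Reference bound: |A +̂ A| ≥ 2|A| - 3 for |A| ≥ 2, with |A| = 5 giving ≥ 7.)

|A +̂ A| = 10


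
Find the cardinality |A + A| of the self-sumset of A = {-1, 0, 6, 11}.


A + A = {a + a' : a, a' ∈ A}; |A| = 4.
General bounds: 2|A| - 1 ≤ |A + A| ≤ |A|(|A|+1)/2, i.e. 7 ≤ |A + A| ≤ 10.
Lower bound 2|A|-1 is attained iff A is an arithmetic progression.
Enumerate sums a + a' for a ≤ a' (symmetric, so this suffices):
a = -1: -1+-1=-2, -1+0=-1, -1+6=5, -1+11=10
a = 0: 0+0=0, 0+6=6, 0+11=11
a = 6: 6+6=12, 6+11=17
a = 11: 11+11=22
Distinct sums: {-2, -1, 0, 5, 6, 10, 11, 12, 17, 22}
|A + A| = 10

|A + A| = 10


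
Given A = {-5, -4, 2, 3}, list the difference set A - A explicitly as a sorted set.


A - A = {a - a' : a, a' ∈ A}.
Compute a - a' for each ordered pair (a, a'):
a = -5: -5--5=0, -5--4=-1, -5-2=-7, -5-3=-8
a = -4: -4--5=1, -4--4=0, -4-2=-6, -4-3=-7
a = 2: 2--5=7, 2--4=6, 2-2=0, 2-3=-1
a = 3: 3--5=8, 3--4=7, 3-2=1, 3-3=0
Collecting distinct values (and noting 0 appears from a-a):
A - A = {-8, -7, -6, -1, 0, 1, 6, 7, 8}
|A - A| = 9

A - A = {-8, -7, -6, -1, 0, 1, 6, 7, 8}


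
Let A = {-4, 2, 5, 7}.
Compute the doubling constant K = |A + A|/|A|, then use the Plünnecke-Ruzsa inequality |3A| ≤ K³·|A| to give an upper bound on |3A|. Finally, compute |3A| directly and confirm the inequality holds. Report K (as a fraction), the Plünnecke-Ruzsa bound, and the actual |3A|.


|A| = 4.
Step 1: Compute A + A by enumerating all 16 pairs.
A + A = {-8, -2, 1, 3, 4, 7, 9, 10, 12, 14}, so |A + A| = 10.
Step 2: Doubling constant K = |A + A|/|A| = 10/4 = 10/4 ≈ 2.5000.
Step 3: Plünnecke-Ruzsa gives |3A| ≤ K³·|A| = (2.5000)³ · 4 ≈ 62.5000.
Step 4: Compute 3A = A + A + A directly by enumerating all triples (a,b,c) ∈ A³; |3A| = 19.
Step 5: Check 19 ≤ 62.5000? Yes ✓.

K = 10/4, Plünnecke-Ruzsa bound K³|A| ≈ 62.5000, |3A| = 19, inequality holds.


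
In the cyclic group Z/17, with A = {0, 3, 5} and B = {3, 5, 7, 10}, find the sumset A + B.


Work in Z/17Z: reduce every sum a + b modulo 17.
Enumerate all 12 pairs:
a = 0: 0+3=3, 0+5=5, 0+7=7, 0+10=10
a = 3: 3+3=6, 3+5=8, 3+7=10, 3+10=13
a = 5: 5+3=8, 5+5=10, 5+7=12, 5+10=15
Distinct residues collected: {3, 5, 6, 7, 8, 10, 12, 13, 15}
|A + B| = 9 (out of 17 total residues).

A + B = {3, 5, 6, 7, 8, 10, 12, 13, 15}


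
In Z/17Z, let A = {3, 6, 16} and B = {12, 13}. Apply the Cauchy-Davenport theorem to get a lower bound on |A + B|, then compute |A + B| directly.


Cauchy-Davenport: |A + B| ≥ min(p, |A| + |B| - 1) for A, B nonempty in Z/pZ.
|A| = 3, |B| = 2, p = 17.
CD lower bound = min(17, 3 + 2 - 1) = min(17, 4) = 4.
Compute A + B mod 17 directly:
a = 3: 3+12=15, 3+13=16
a = 6: 6+12=1, 6+13=2
a = 16: 16+12=11, 16+13=12
A + B = {1, 2, 11, 12, 15, 16}, so |A + B| = 6.
Verify: 6 ≥ 4? Yes ✓.

CD lower bound = 4, actual |A + B| = 6.


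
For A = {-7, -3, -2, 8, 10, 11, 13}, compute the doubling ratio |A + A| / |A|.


|A| = 7.
Compute A + A by enumerating all 49 pairs.
A + A = {-14, -10, -9, -6, -5, -4, 1, 3, 4, 5, 6, 7, 8, 9, 10, 11, 16, 18, 19, 20, 21, 22, 23, 24, 26}, so |A + A| = 25.
K = |A + A| / |A| = 25/7 (already in lowest terms) ≈ 3.5714.
Reference: AP of size 7 gives K = 13/7 ≈ 1.8571; a fully generic set of size 7 gives K ≈ 4.0000.

|A| = 7, |A + A| = 25, K = 25/7.


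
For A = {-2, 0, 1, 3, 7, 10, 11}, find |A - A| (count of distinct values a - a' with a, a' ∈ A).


A - A = {a - a' : a, a' ∈ A}; |A| = 7.
Bounds: 2|A|-1 ≤ |A - A| ≤ |A|² - |A| + 1, i.e. 13 ≤ |A - A| ≤ 43.
Note: 0 ∈ A - A always (from a - a). The set is symmetric: if d ∈ A - A then -d ∈ A - A.
Enumerate nonzero differences d = a - a' with a > a' (then include -d):
Positive differences: {1, 2, 3, 4, 5, 6, 7, 8, 9, 10, 11, 12, 13}
Full difference set: {0} ∪ (positive diffs) ∪ (negative diffs).
|A - A| = 1 + 2·13 = 27 (matches direct enumeration: 27).

|A - A| = 27


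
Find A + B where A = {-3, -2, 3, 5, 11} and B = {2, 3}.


A + B = {a + b : a ∈ A, b ∈ B}.
Enumerate all |A|·|B| = 5·2 = 10 pairs (a, b) and collect distinct sums.
a = -3: -3+2=-1, -3+3=0
a = -2: -2+2=0, -2+3=1
a = 3: 3+2=5, 3+3=6
a = 5: 5+2=7, 5+3=8
a = 11: 11+2=13, 11+3=14
Collecting distinct sums: A + B = {-1, 0, 1, 5, 6, 7, 8, 13, 14}
|A + B| = 9

A + B = {-1, 0, 1, 5, 6, 7, 8, 13, 14}


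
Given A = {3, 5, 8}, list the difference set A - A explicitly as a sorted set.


A - A = {a - a' : a, a' ∈ A}.
Compute a - a' for each ordered pair (a, a'):
a = 3: 3-3=0, 3-5=-2, 3-8=-5
a = 5: 5-3=2, 5-5=0, 5-8=-3
a = 8: 8-3=5, 8-5=3, 8-8=0
Collecting distinct values (and noting 0 appears from a-a):
A - A = {-5, -3, -2, 0, 2, 3, 5}
|A - A| = 7

A - A = {-5, -3, -2, 0, 2, 3, 5}


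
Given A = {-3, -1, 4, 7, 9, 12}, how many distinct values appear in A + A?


A + A = {a + a' : a, a' ∈ A}; |A| = 6.
General bounds: 2|A| - 1 ≤ |A + A| ≤ |A|(|A|+1)/2, i.e. 11 ≤ |A + A| ≤ 21.
Lower bound 2|A|-1 is attained iff A is an arithmetic progression.
Enumerate sums a + a' for a ≤ a' (symmetric, so this suffices):
a = -3: -3+-3=-6, -3+-1=-4, -3+4=1, -3+7=4, -3+9=6, -3+12=9
a = -1: -1+-1=-2, -1+4=3, -1+7=6, -1+9=8, -1+12=11
a = 4: 4+4=8, 4+7=11, 4+9=13, 4+12=16
a = 7: 7+7=14, 7+9=16, 7+12=19
a = 9: 9+9=18, 9+12=21
a = 12: 12+12=24
Distinct sums: {-6, -4, -2, 1, 3, 4, 6, 8, 9, 11, 13, 14, 16, 18, 19, 21, 24}
|A + A| = 17

|A + A| = 17


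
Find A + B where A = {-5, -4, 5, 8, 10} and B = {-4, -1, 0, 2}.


A + B = {a + b : a ∈ A, b ∈ B}.
Enumerate all |A|·|B| = 5·4 = 20 pairs (a, b) and collect distinct sums.
a = -5: -5+-4=-9, -5+-1=-6, -5+0=-5, -5+2=-3
a = -4: -4+-4=-8, -4+-1=-5, -4+0=-4, -4+2=-2
a = 5: 5+-4=1, 5+-1=4, 5+0=5, 5+2=7
a = 8: 8+-4=4, 8+-1=7, 8+0=8, 8+2=10
a = 10: 10+-4=6, 10+-1=9, 10+0=10, 10+2=12
Collecting distinct sums: A + B = {-9, -8, -6, -5, -4, -3, -2, 1, 4, 5, 6, 7, 8, 9, 10, 12}
|A + B| = 16

A + B = {-9, -8, -6, -5, -4, -3, -2, 1, 4, 5, 6, 7, 8, 9, 10, 12}


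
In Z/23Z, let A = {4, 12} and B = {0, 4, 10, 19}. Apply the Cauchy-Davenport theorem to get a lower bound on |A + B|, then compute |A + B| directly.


Cauchy-Davenport: |A + B| ≥ min(p, |A| + |B| - 1) for A, B nonempty in Z/pZ.
|A| = 2, |B| = 4, p = 23.
CD lower bound = min(23, 2 + 4 - 1) = min(23, 5) = 5.
Compute A + B mod 23 directly:
a = 4: 4+0=4, 4+4=8, 4+10=14, 4+19=0
a = 12: 12+0=12, 12+4=16, 12+10=22, 12+19=8
A + B = {0, 4, 8, 12, 14, 16, 22}, so |A + B| = 7.
Verify: 7 ≥ 5? Yes ✓.

CD lower bound = 5, actual |A + B| = 7.


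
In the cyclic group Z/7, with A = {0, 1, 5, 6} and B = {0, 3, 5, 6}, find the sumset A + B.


Work in Z/7Z: reduce every sum a + b modulo 7.
Enumerate all 16 pairs:
a = 0: 0+0=0, 0+3=3, 0+5=5, 0+6=6
a = 1: 1+0=1, 1+3=4, 1+5=6, 1+6=0
a = 5: 5+0=5, 5+3=1, 5+5=3, 5+6=4
a = 6: 6+0=6, 6+3=2, 6+5=4, 6+6=5
Distinct residues collected: {0, 1, 2, 3, 4, 5, 6}
|A + B| = 7 (out of 7 total residues).

A + B = {0, 1, 2, 3, 4, 5, 6}


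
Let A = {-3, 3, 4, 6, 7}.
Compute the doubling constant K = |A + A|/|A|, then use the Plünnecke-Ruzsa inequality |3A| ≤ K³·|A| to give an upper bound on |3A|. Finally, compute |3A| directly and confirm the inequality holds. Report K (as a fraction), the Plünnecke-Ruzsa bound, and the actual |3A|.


|A| = 5.
Step 1: Compute A + A by enumerating all 25 pairs.
A + A = {-6, 0, 1, 3, 4, 6, 7, 8, 9, 10, 11, 12, 13, 14}, so |A + A| = 14.
Step 2: Doubling constant K = |A + A|/|A| = 14/5 = 14/5 ≈ 2.8000.
Step 3: Plünnecke-Ruzsa gives |3A| ≤ K³·|A| = (2.8000)³ · 5 ≈ 109.7600.
Step 4: Compute 3A = A + A + A directly by enumerating all triples (a,b,c) ∈ A³; |3A| = 24.
Step 5: Check 24 ≤ 109.7600? Yes ✓.

K = 14/5, Plünnecke-Ruzsa bound K³|A| ≈ 109.7600, |3A| = 24, inequality holds.


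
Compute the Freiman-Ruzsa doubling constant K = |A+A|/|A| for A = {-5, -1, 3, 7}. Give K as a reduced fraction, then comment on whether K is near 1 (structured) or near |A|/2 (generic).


|A| = 4.
Compute A + A by enumerating all 16 pairs.
A + A = {-10, -6, -2, 2, 6, 10, 14}, so |A + A| = 7.
K = |A + A| / |A| = 7/4 (already in lowest terms) ≈ 1.7500.
Reference: AP of size 4 gives K = 7/4 ≈ 1.7500; a fully generic set of size 4 gives K ≈ 2.5000.

|A| = 4, |A + A| = 7, K = 7/4.


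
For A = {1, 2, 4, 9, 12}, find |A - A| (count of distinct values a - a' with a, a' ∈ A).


A - A = {a - a' : a, a' ∈ A}; |A| = 5.
Bounds: 2|A|-1 ≤ |A - A| ≤ |A|² - |A| + 1, i.e. 9 ≤ |A - A| ≤ 21.
Note: 0 ∈ A - A always (from a - a). The set is symmetric: if d ∈ A - A then -d ∈ A - A.
Enumerate nonzero differences d = a - a' with a > a' (then include -d):
Positive differences: {1, 2, 3, 5, 7, 8, 10, 11}
Full difference set: {0} ∪ (positive diffs) ∪ (negative diffs).
|A - A| = 1 + 2·8 = 17 (matches direct enumeration: 17).

|A - A| = 17


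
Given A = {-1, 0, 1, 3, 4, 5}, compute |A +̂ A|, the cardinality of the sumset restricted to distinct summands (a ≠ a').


Restricted sumset: A +̂ A = {a + a' : a ∈ A, a' ∈ A, a ≠ a'}.
Equivalently, take A + A and drop any sum 2a that is achievable ONLY as a + a for a ∈ A (i.e. sums representable only with equal summands).
Enumerate pairs (a, a') with a < a' (symmetric, so each unordered pair gives one sum; this covers all a ≠ a'):
  -1 + 0 = -1
  -1 + 1 = 0
  -1 + 3 = 2
  -1 + 4 = 3
  -1 + 5 = 4
  0 + 1 = 1
  0 + 3 = 3
  0 + 4 = 4
  0 + 5 = 5
  1 + 3 = 4
  1 + 4 = 5
  1 + 5 = 6
  3 + 4 = 7
  3 + 5 = 8
  4 + 5 = 9
Collected distinct sums: {-1, 0, 1, 2, 3, 4, 5, 6, 7, 8, 9}
|A +̂ A| = 11
(Reference bound: |A +̂ A| ≥ 2|A| - 3 for |A| ≥ 2, with |A| = 6 giving ≥ 9.)

|A +̂ A| = 11


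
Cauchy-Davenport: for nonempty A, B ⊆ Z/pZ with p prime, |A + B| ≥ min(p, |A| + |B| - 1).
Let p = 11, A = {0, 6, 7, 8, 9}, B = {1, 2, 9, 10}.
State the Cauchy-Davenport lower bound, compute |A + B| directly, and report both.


Cauchy-Davenport: |A + B| ≥ min(p, |A| + |B| - 1) for A, B nonempty in Z/pZ.
|A| = 5, |B| = 4, p = 11.
CD lower bound = min(11, 5 + 4 - 1) = min(11, 8) = 8.
Compute A + B mod 11 directly:
a = 0: 0+1=1, 0+2=2, 0+9=9, 0+10=10
a = 6: 6+1=7, 6+2=8, 6+9=4, 6+10=5
a = 7: 7+1=8, 7+2=9, 7+9=5, 7+10=6
a = 8: 8+1=9, 8+2=10, 8+9=6, 8+10=7
a = 9: 9+1=10, 9+2=0, 9+9=7, 9+10=8
A + B = {0, 1, 2, 4, 5, 6, 7, 8, 9, 10}, so |A + B| = 10.
Verify: 10 ≥ 8? Yes ✓.

CD lower bound = 8, actual |A + B| = 10.


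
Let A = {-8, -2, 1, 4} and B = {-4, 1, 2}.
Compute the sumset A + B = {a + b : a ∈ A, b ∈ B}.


A + B = {a + b : a ∈ A, b ∈ B}.
Enumerate all |A|·|B| = 4·3 = 12 pairs (a, b) and collect distinct sums.
a = -8: -8+-4=-12, -8+1=-7, -8+2=-6
a = -2: -2+-4=-6, -2+1=-1, -2+2=0
a = 1: 1+-4=-3, 1+1=2, 1+2=3
a = 4: 4+-4=0, 4+1=5, 4+2=6
Collecting distinct sums: A + B = {-12, -7, -6, -3, -1, 0, 2, 3, 5, 6}
|A + B| = 10

A + B = {-12, -7, -6, -3, -1, 0, 2, 3, 5, 6}


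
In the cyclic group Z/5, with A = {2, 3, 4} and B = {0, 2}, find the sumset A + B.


Work in Z/5Z: reduce every sum a + b modulo 5.
Enumerate all 6 pairs:
a = 2: 2+0=2, 2+2=4
a = 3: 3+0=3, 3+2=0
a = 4: 4+0=4, 4+2=1
Distinct residues collected: {0, 1, 2, 3, 4}
|A + B| = 5 (out of 5 total residues).

A + B = {0, 1, 2, 3, 4}


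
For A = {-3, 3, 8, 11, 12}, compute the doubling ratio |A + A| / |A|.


|A| = 5.
Compute A + A by enumerating all 25 pairs.
A + A = {-6, 0, 5, 6, 8, 9, 11, 14, 15, 16, 19, 20, 22, 23, 24}, so |A + A| = 15.
K = |A + A| / |A| = 15/5 = 3/1 ≈ 3.0000.
Reference: AP of size 5 gives K = 9/5 ≈ 1.8000; a fully generic set of size 5 gives K ≈ 3.0000.

|A| = 5, |A + A| = 15, K = 15/5 = 3/1.


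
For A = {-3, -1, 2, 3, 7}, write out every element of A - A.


A - A = {a - a' : a, a' ∈ A}.
Compute a - a' for each ordered pair (a, a'):
a = -3: -3--3=0, -3--1=-2, -3-2=-5, -3-3=-6, -3-7=-10
a = -1: -1--3=2, -1--1=0, -1-2=-3, -1-3=-4, -1-7=-8
a = 2: 2--3=5, 2--1=3, 2-2=0, 2-3=-1, 2-7=-5
a = 3: 3--3=6, 3--1=4, 3-2=1, 3-3=0, 3-7=-4
a = 7: 7--3=10, 7--1=8, 7-2=5, 7-3=4, 7-7=0
Collecting distinct values (and noting 0 appears from a-a):
A - A = {-10, -8, -6, -5, -4, -3, -2, -1, 0, 1, 2, 3, 4, 5, 6, 8, 10}
|A - A| = 17

A - A = {-10, -8, -6, -5, -4, -3, -2, -1, 0, 1, 2, 3, 4, 5, 6, 8, 10}


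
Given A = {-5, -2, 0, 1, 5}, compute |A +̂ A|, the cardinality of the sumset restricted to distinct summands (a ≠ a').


Restricted sumset: A +̂ A = {a + a' : a ∈ A, a' ∈ A, a ≠ a'}.
Equivalently, take A + A and drop any sum 2a that is achievable ONLY as a + a for a ∈ A (i.e. sums representable only with equal summands).
Enumerate pairs (a, a') with a < a' (symmetric, so each unordered pair gives one sum; this covers all a ≠ a'):
  -5 + -2 = -7
  -5 + 0 = -5
  -5 + 1 = -4
  -5 + 5 = 0
  -2 + 0 = -2
  -2 + 1 = -1
  -2 + 5 = 3
  0 + 1 = 1
  0 + 5 = 5
  1 + 5 = 6
Collected distinct sums: {-7, -5, -4, -2, -1, 0, 1, 3, 5, 6}
|A +̂ A| = 10
(Reference bound: |A +̂ A| ≥ 2|A| - 3 for |A| ≥ 2, with |A| = 5 giving ≥ 7.)

|A +̂ A| = 10


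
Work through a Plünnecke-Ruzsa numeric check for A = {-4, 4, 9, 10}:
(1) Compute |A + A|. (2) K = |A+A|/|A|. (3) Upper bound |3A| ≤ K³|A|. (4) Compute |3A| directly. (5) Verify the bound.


|A| = 4.
Step 1: Compute A + A by enumerating all 16 pairs.
A + A = {-8, 0, 5, 6, 8, 13, 14, 18, 19, 20}, so |A + A| = 10.
Step 2: Doubling constant K = |A + A|/|A| = 10/4 = 10/4 ≈ 2.5000.
Step 3: Plünnecke-Ruzsa gives |3A| ≤ K³·|A| = (2.5000)³ · 4 ≈ 62.5000.
Step 4: Compute 3A = A + A + A directly by enumerating all triples (a,b,c) ∈ A³; |3A| = 20.
Step 5: Check 20 ≤ 62.5000? Yes ✓.

K = 10/4, Plünnecke-Ruzsa bound K³|A| ≈ 62.5000, |3A| = 20, inequality holds.


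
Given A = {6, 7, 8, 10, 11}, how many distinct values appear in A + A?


A + A = {a + a' : a, a' ∈ A}; |A| = 5.
General bounds: 2|A| - 1 ≤ |A + A| ≤ |A|(|A|+1)/2, i.e. 9 ≤ |A + A| ≤ 15.
Lower bound 2|A|-1 is attained iff A is an arithmetic progression.
Enumerate sums a + a' for a ≤ a' (symmetric, so this suffices):
a = 6: 6+6=12, 6+7=13, 6+8=14, 6+10=16, 6+11=17
a = 7: 7+7=14, 7+8=15, 7+10=17, 7+11=18
a = 8: 8+8=16, 8+10=18, 8+11=19
a = 10: 10+10=20, 10+11=21
a = 11: 11+11=22
Distinct sums: {12, 13, 14, 15, 16, 17, 18, 19, 20, 21, 22}
|A + A| = 11

|A + A| = 11


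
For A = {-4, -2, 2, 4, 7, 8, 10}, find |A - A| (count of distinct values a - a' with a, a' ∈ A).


A - A = {a - a' : a, a' ∈ A}; |A| = 7.
Bounds: 2|A|-1 ≤ |A - A| ≤ |A|² - |A| + 1, i.e. 13 ≤ |A - A| ≤ 43.
Note: 0 ∈ A - A always (from a - a). The set is symmetric: if d ∈ A - A then -d ∈ A - A.
Enumerate nonzero differences d = a - a' with a > a' (then include -d):
Positive differences: {1, 2, 3, 4, 5, 6, 8, 9, 10, 11, 12, 14}
Full difference set: {0} ∪ (positive diffs) ∪ (negative diffs).
|A - A| = 1 + 2·12 = 25 (matches direct enumeration: 25).

|A - A| = 25


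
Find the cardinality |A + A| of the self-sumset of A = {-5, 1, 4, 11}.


A + A = {a + a' : a, a' ∈ A}; |A| = 4.
General bounds: 2|A| - 1 ≤ |A + A| ≤ |A|(|A|+1)/2, i.e. 7 ≤ |A + A| ≤ 10.
Lower bound 2|A|-1 is attained iff A is an arithmetic progression.
Enumerate sums a + a' for a ≤ a' (symmetric, so this suffices):
a = -5: -5+-5=-10, -5+1=-4, -5+4=-1, -5+11=6
a = 1: 1+1=2, 1+4=5, 1+11=12
a = 4: 4+4=8, 4+11=15
a = 11: 11+11=22
Distinct sums: {-10, -4, -1, 2, 5, 6, 8, 12, 15, 22}
|A + A| = 10

|A + A| = 10


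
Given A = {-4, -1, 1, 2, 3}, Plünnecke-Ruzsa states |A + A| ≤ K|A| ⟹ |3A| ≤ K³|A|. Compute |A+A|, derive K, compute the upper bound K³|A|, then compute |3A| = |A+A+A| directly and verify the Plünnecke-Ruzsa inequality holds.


|A| = 5.
Step 1: Compute A + A by enumerating all 25 pairs.
A + A = {-8, -5, -3, -2, -1, 0, 1, 2, 3, 4, 5, 6}, so |A + A| = 12.
Step 2: Doubling constant K = |A + A|/|A| = 12/5 = 12/5 ≈ 2.4000.
Step 3: Plünnecke-Ruzsa gives |3A| ≤ K³·|A| = (2.4000)³ · 5 ≈ 69.1200.
Step 4: Compute 3A = A + A + A directly by enumerating all triples (a,b,c) ∈ A³; |3A| = 19.
Step 5: Check 19 ≤ 69.1200? Yes ✓.

K = 12/5, Plünnecke-Ruzsa bound K³|A| ≈ 69.1200, |3A| = 19, inequality holds.


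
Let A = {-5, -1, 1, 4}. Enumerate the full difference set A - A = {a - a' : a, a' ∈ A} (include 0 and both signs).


A - A = {a - a' : a, a' ∈ A}.
Compute a - a' for each ordered pair (a, a'):
a = -5: -5--5=0, -5--1=-4, -5-1=-6, -5-4=-9
a = -1: -1--5=4, -1--1=0, -1-1=-2, -1-4=-5
a = 1: 1--5=6, 1--1=2, 1-1=0, 1-4=-3
a = 4: 4--5=9, 4--1=5, 4-1=3, 4-4=0
Collecting distinct values (and noting 0 appears from a-a):
A - A = {-9, -6, -5, -4, -3, -2, 0, 2, 3, 4, 5, 6, 9}
|A - A| = 13

A - A = {-9, -6, -5, -4, -3, -2, 0, 2, 3, 4, 5, 6, 9}


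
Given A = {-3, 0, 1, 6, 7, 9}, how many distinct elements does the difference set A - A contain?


A - A = {a - a' : a, a' ∈ A}; |A| = 6.
Bounds: 2|A|-1 ≤ |A - A| ≤ |A|² - |A| + 1, i.e. 11 ≤ |A - A| ≤ 31.
Note: 0 ∈ A - A always (from a - a). The set is symmetric: if d ∈ A - A then -d ∈ A - A.
Enumerate nonzero differences d = a - a' with a > a' (then include -d):
Positive differences: {1, 2, 3, 4, 5, 6, 7, 8, 9, 10, 12}
Full difference set: {0} ∪ (positive diffs) ∪ (negative diffs).
|A - A| = 1 + 2·11 = 23 (matches direct enumeration: 23).

|A - A| = 23


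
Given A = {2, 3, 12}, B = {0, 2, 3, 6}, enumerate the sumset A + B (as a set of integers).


A + B = {a + b : a ∈ A, b ∈ B}.
Enumerate all |A|·|B| = 3·4 = 12 pairs (a, b) and collect distinct sums.
a = 2: 2+0=2, 2+2=4, 2+3=5, 2+6=8
a = 3: 3+0=3, 3+2=5, 3+3=6, 3+6=9
a = 12: 12+0=12, 12+2=14, 12+3=15, 12+6=18
Collecting distinct sums: A + B = {2, 3, 4, 5, 6, 8, 9, 12, 14, 15, 18}
|A + B| = 11

A + B = {2, 3, 4, 5, 6, 8, 9, 12, 14, 15, 18}


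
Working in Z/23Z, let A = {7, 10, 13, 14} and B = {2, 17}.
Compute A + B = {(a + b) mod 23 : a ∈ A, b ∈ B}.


Work in Z/23Z: reduce every sum a + b modulo 23.
Enumerate all 8 pairs:
a = 7: 7+2=9, 7+17=1
a = 10: 10+2=12, 10+17=4
a = 13: 13+2=15, 13+17=7
a = 14: 14+2=16, 14+17=8
Distinct residues collected: {1, 4, 7, 8, 9, 12, 15, 16}
|A + B| = 8 (out of 23 total residues).

A + B = {1, 4, 7, 8, 9, 12, 15, 16}


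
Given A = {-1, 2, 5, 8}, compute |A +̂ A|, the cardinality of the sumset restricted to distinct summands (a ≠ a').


Restricted sumset: A +̂ A = {a + a' : a ∈ A, a' ∈ A, a ≠ a'}.
Equivalently, take A + A and drop any sum 2a that is achievable ONLY as a + a for a ∈ A (i.e. sums representable only with equal summands).
Enumerate pairs (a, a') with a < a' (symmetric, so each unordered pair gives one sum; this covers all a ≠ a'):
  -1 + 2 = 1
  -1 + 5 = 4
  -1 + 8 = 7
  2 + 5 = 7
  2 + 8 = 10
  5 + 8 = 13
Collected distinct sums: {1, 4, 7, 10, 13}
|A +̂ A| = 5
(Reference bound: |A +̂ A| ≥ 2|A| - 3 for |A| ≥ 2, with |A| = 4 giving ≥ 5.)

|A +̂ A| = 5


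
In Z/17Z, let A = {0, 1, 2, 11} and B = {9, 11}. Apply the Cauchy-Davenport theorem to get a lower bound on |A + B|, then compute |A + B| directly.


Cauchy-Davenport: |A + B| ≥ min(p, |A| + |B| - 1) for A, B nonempty in Z/pZ.
|A| = 4, |B| = 2, p = 17.
CD lower bound = min(17, 4 + 2 - 1) = min(17, 5) = 5.
Compute A + B mod 17 directly:
a = 0: 0+9=9, 0+11=11
a = 1: 1+9=10, 1+11=12
a = 2: 2+9=11, 2+11=13
a = 11: 11+9=3, 11+11=5
A + B = {3, 5, 9, 10, 11, 12, 13}, so |A + B| = 7.
Verify: 7 ≥ 5? Yes ✓.

CD lower bound = 5, actual |A + B| = 7.


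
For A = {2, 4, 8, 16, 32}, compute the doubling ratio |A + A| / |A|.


|A| = 5.
Compute A + A by enumerating all 25 pairs.
A + A = {4, 6, 8, 10, 12, 16, 18, 20, 24, 32, 34, 36, 40, 48, 64}, so |A + A| = 15.
K = |A + A| / |A| = 15/5 = 3/1 ≈ 3.0000.
Reference: AP of size 5 gives K = 9/5 ≈ 1.8000; a fully generic set of size 5 gives K ≈ 3.0000.

|A| = 5, |A + A| = 15, K = 15/5 = 3/1.


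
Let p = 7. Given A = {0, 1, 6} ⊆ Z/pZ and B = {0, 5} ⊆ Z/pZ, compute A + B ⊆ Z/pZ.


Work in Z/7Z: reduce every sum a + b modulo 7.
Enumerate all 6 pairs:
a = 0: 0+0=0, 0+5=5
a = 1: 1+0=1, 1+5=6
a = 6: 6+0=6, 6+5=4
Distinct residues collected: {0, 1, 4, 5, 6}
|A + B| = 5 (out of 7 total residues).

A + B = {0, 1, 4, 5, 6}


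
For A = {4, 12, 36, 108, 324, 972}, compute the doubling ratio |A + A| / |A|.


|A| = 6.
Compute A + A by enumerating all 36 pairs.
A + A = {8, 16, 24, 40, 48, 72, 112, 120, 144, 216, 328, 336, 360, 432, 648, 976, 984, 1008, 1080, 1296, 1944}, so |A + A| = 21.
K = |A + A| / |A| = 21/6 = 7/2 ≈ 3.5000.
Reference: AP of size 6 gives K = 11/6 ≈ 1.8333; a fully generic set of size 6 gives K ≈ 3.5000.

|A| = 6, |A + A| = 21, K = 21/6 = 7/2.


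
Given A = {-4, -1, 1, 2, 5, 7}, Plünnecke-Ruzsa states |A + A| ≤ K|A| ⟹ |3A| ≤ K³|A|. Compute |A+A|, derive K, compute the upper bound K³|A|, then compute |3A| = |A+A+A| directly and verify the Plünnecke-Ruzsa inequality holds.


|A| = 6.
Step 1: Compute A + A by enumerating all 36 pairs.
A + A = {-8, -5, -3, -2, 0, 1, 2, 3, 4, 6, 7, 8, 9, 10, 12, 14}, so |A + A| = 16.
Step 2: Doubling constant K = |A + A|/|A| = 16/6 = 16/6 ≈ 2.6667.
Step 3: Plünnecke-Ruzsa gives |3A| ≤ K³·|A| = (2.6667)³ · 6 ≈ 113.7778.
Step 4: Compute 3A = A + A + A directly by enumerating all triples (a,b,c) ∈ A³; |3A| = 28.
Step 5: Check 28 ≤ 113.7778? Yes ✓.

K = 16/6, Plünnecke-Ruzsa bound K³|A| ≈ 113.7778, |3A| = 28, inequality holds.


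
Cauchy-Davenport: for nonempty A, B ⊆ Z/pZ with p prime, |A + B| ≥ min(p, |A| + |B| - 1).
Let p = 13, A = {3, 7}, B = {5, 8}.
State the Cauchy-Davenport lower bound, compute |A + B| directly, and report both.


Cauchy-Davenport: |A + B| ≥ min(p, |A| + |B| - 1) for A, B nonempty in Z/pZ.
|A| = 2, |B| = 2, p = 13.
CD lower bound = min(13, 2 + 2 - 1) = min(13, 3) = 3.
Compute A + B mod 13 directly:
a = 3: 3+5=8, 3+8=11
a = 7: 7+5=12, 7+8=2
A + B = {2, 8, 11, 12}, so |A + B| = 4.
Verify: 4 ≥ 3? Yes ✓.

CD lower bound = 3, actual |A + B| = 4.


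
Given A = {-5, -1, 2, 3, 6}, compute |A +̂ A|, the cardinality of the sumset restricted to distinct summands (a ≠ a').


Restricted sumset: A +̂ A = {a + a' : a ∈ A, a' ∈ A, a ≠ a'}.
Equivalently, take A + A and drop any sum 2a that is achievable ONLY as a + a for a ∈ A (i.e. sums representable only with equal summands).
Enumerate pairs (a, a') with a < a' (symmetric, so each unordered pair gives one sum; this covers all a ≠ a'):
  -5 + -1 = -6
  -5 + 2 = -3
  -5 + 3 = -2
  -5 + 6 = 1
  -1 + 2 = 1
  -1 + 3 = 2
  -1 + 6 = 5
  2 + 3 = 5
  2 + 6 = 8
  3 + 6 = 9
Collected distinct sums: {-6, -3, -2, 1, 2, 5, 8, 9}
|A +̂ A| = 8
(Reference bound: |A +̂ A| ≥ 2|A| - 3 for |A| ≥ 2, with |A| = 5 giving ≥ 7.)

|A +̂ A| = 8


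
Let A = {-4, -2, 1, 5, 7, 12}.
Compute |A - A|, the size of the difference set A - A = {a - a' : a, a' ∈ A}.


A - A = {a - a' : a, a' ∈ A}; |A| = 6.
Bounds: 2|A|-1 ≤ |A - A| ≤ |A|² - |A| + 1, i.e. 11 ≤ |A - A| ≤ 31.
Note: 0 ∈ A - A always (from a - a). The set is symmetric: if d ∈ A - A then -d ∈ A - A.
Enumerate nonzero differences d = a - a' with a > a' (then include -d):
Positive differences: {2, 3, 4, 5, 6, 7, 9, 11, 14, 16}
Full difference set: {0} ∪ (positive diffs) ∪ (negative diffs).
|A - A| = 1 + 2·10 = 21 (matches direct enumeration: 21).

|A - A| = 21


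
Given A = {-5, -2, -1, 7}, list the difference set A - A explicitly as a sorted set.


A - A = {a - a' : a, a' ∈ A}.
Compute a - a' for each ordered pair (a, a'):
a = -5: -5--5=0, -5--2=-3, -5--1=-4, -5-7=-12
a = -2: -2--5=3, -2--2=0, -2--1=-1, -2-7=-9
a = -1: -1--5=4, -1--2=1, -1--1=0, -1-7=-8
a = 7: 7--5=12, 7--2=9, 7--1=8, 7-7=0
Collecting distinct values (and noting 0 appears from a-a):
A - A = {-12, -9, -8, -4, -3, -1, 0, 1, 3, 4, 8, 9, 12}
|A - A| = 13

A - A = {-12, -9, -8, -4, -3, -1, 0, 1, 3, 4, 8, 9, 12}


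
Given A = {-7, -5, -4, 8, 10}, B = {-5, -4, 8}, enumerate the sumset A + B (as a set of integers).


A + B = {a + b : a ∈ A, b ∈ B}.
Enumerate all |A|·|B| = 5·3 = 15 pairs (a, b) and collect distinct sums.
a = -7: -7+-5=-12, -7+-4=-11, -7+8=1
a = -5: -5+-5=-10, -5+-4=-9, -5+8=3
a = -4: -4+-5=-9, -4+-4=-8, -4+8=4
a = 8: 8+-5=3, 8+-4=4, 8+8=16
a = 10: 10+-5=5, 10+-4=6, 10+8=18
Collecting distinct sums: A + B = {-12, -11, -10, -9, -8, 1, 3, 4, 5, 6, 16, 18}
|A + B| = 12

A + B = {-12, -11, -10, -9, -8, 1, 3, 4, 5, 6, 16, 18}


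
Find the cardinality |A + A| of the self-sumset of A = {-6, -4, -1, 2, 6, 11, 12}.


A + A = {a + a' : a, a' ∈ A}; |A| = 7.
General bounds: 2|A| - 1 ≤ |A + A| ≤ |A|(|A|+1)/2, i.e. 13 ≤ |A + A| ≤ 28.
Lower bound 2|A|-1 is attained iff A is an arithmetic progression.
Enumerate sums a + a' for a ≤ a' (symmetric, so this suffices):
a = -6: -6+-6=-12, -6+-4=-10, -6+-1=-7, -6+2=-4, -6+6=0, -6+11=5, -6+12=6
a = -4: -4+-4=-8, -4+-1=-5, -4+2=-2, -4+6=2, -4+11=7, -4+12=8
a = -1: -1+-1=-2, -1+2=1, -1+6=5, -1+11=10, -1+12=11
a = 2: 2+2=4, 2+6=8, 2+11=13, 2+12=14
a = 6: 6+6=12, 6+11=17, 6+12=18
a = 11: 11+11=22, 11+12=23
a = 12: 12+12=24
Distinct sums: {-12, -10, -8, -7, -5, -4, -2, 0, 1, 2, 4, 5, 6, 7, 8, 10, 11, 12, 13, 14, 17, 18, 22, 23, 24}
|A + A| = 25

|A + A| = 25


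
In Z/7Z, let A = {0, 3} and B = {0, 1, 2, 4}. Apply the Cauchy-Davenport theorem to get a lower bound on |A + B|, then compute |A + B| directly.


Cauchy-Davenport: |A + B| ≥ min(p, |A| + |B| - 1) for A, B nonempty in Z/pZ.
|A| = 2, |B| = 4, p = 7.
CD lower bound = min(7, 2 + 4 - 1) = min(7, 5) = 5.
Compute A + B mod 7 directly:
a = 0: 0+0=0, 0+1=1, 0+2=2, 0+4=4
a = 3: 3+0=3, 3+1=4, 3+2=5, 3+4=0
A + B = {0, 1, 2, 3, 4, 5}, so |A + B| = 6.
Verify: 6 ≥ 5? Yes ✓.

CD lower bound = 5, actual |A + B| = 6.


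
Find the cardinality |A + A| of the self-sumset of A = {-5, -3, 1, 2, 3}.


A + A = {a + a' : a, a' ∈ A}; |A| = 5.
General bounds: 2|A| - 1 ≤ |A + A| ≤ |A|(|A|+1)/2, i.e. 9 ≤ |A + A| ≤ 15.
Lower bound 2|A|-1 is attained iff A is an arithmetic progression.
Enumerate sums a + a' for a ≤ a' (symmetric, so this suffices):
a = -5: -5+-5=-10, -5+-3=-8, -5+1=-4, -5+2=-3, -5+3=-2
a = -3: -3+-3=-6, -3+1=-2, -3+2=-1, -3+3=0
a = 1: 1+1=2, 1+2=3, 1+3=4
a = 2: 2+2=4, 2+3=5
a = 3: 3+3=6
Distinct sums: {-10, -8, -6, -4, -3, -2, -1, 0, 2, 3, 4, 5, 6}
|A + A| = 13

|A + A| = 13


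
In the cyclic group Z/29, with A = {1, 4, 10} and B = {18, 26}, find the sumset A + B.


Work in Z/29Z: reduce every sum a + b modulo 29.
Enumerate all 6 pairs:
a = 1: 1+18=19, 1+26=27
a = 4: 4+18=22, 4+26=1
a = 10: 10+18=28, 10+26=7
Distinct residues collected: {1, 7, 19, 22, 27, 28}
|A + B| = 6 (out of 29 total residues).

A + B = {1, 7, 19, 22, 27, 28}


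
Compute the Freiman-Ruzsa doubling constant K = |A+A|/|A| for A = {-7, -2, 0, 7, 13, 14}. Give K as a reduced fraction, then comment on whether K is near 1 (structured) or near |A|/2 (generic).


|A| = 6.
Compute A + A by enumerating all 36 pairs.
A + A = {-14, -9, -7, -4, -2, 0, 5, 6, 7, 11, 12, 13, 14, 20, 21, 26, 27, 28}, so |A + A| = 18.
K = |A + A| / |A| = 18/6 = 3/1 ≈ 3.0000.
Reference: AP of size 6 gives K = 11/6 ≈ 1.8333; a fully generic set of size 6 gives K ≈ 3.5000.

|A| = 6, |A + A| = 18, K = 18/6 = 3/1.


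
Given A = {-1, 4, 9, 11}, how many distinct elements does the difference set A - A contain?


A - A = {a - a' : a, a' ∈ A}; |A| = 4.
Bounds: 2|A|-1 ≤ |A - A| ≤ |A|² - |A| + 1, i.e. 7 ≤ |A - A| ≤ 13.
Note: 0 ∈ A - A always (from a - a). The set is symmetric: if d ∈ A - A then -d ∈ A - A.
Enumerate nonzero differences d = a - a' with a > a' (then include -d):
Positive differences: {2, 5, 7, 10, 12}
Full difference set: {0} ∪ (positive diffs) ∪ (negative diffs).
|A - A| = 1 + 2·5 = 11 (matches direct enumeration: 11).

|A - A| = 11


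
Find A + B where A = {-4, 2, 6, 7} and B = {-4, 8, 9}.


A + B = {a + b : a ∈ A, b ∈ B}.
Enumerate all |A|·|B| = 4·3 = 12 pairs (a, b) and collect distinct sums.
a = -4: -4+-4=-8, -4+8=4, -4+9=5
a = 2: 2+-4=-2, 2+8=10, 2+9=11
a = 6: 6+-4=2, 6+8=14, 6+9=15
a = 7: 7+-4=3, 7+8=15, 7+9=16
Collecting distinct sums: A + B = {-8, -2, 2, 3, 4, 5, 10, 11, 14, 15, 16}
|A + B| = 11

A + B = {-8, -2, 2, 3, 4, 5, 10, 11, 14, 15, 16}


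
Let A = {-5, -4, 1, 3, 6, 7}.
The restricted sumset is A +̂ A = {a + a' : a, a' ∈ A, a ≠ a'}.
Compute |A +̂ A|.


Restricted sumset: A +̂ A = {a + a' : a ∈ A, a' ∈ A, a ≠ a'}.
Equivalently, take A + A and drop any sum 2a that is achievable ONLY as a + a for a ∈ A (i.e. sums representable only with equal summands).
Enumerate pairs (a, a') with a < a' (symmetric, so each unordered pair gives one sum; this covers all a ≠ a'):
  -5 + -4 = -9
  -5 + 1 = -4
  -5 + 3 = -2
  -5 + 6 = 1
  -5 + 7 = 2
  -4 + 1 = -3
  -4 + 3 = -1
  -4 + 6 = 2
  -4 + 7 = 3
  1 + 3 = 4
  1 + 6 = 7
  1 + 7 = 8
  3 + 6 = 9
  3 + 7 = 10
  6 + 7 = 13
Collected distinct sums: {-9, -4, -3, -2, -1, 1, 2, 3, 4, 7, 8, 9, 10, 13}
|A +̂ A| = 14
(Reference bound: |A +̂ A| ≥ 2|A| - 3 for |A| ≥ 2, with |A| = 6 giving ≥ 9.)

|A +̂ A| = 14


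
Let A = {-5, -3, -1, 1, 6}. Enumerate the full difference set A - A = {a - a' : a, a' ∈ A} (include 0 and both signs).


A - A = {a - a' : a, a' ∈ A}.
Compute a - a' for each ordered pair (a, a'):
a = -5: -5--5=0, -5--3=-2, -5--1=-4, -5-1=-6, -5-6=-11
a = -3: -3--5=2, -3--3=0, -3--1=-2, -3-1=-4, -3-6=-9
a = -1: -1--5=4, -1--3=2, -1--1=0, -1-1=-2, -1-6=-7
a = 1: 1--5=6, 1--3=4, 1--1=2, 1-1=0, 1-6=-5
a = 6: 6--5=11, 6--3=9, 6--1=7, 6-1=5, 6-6=0
Collecting distinct values (and noting 0 appears from a-a):
A - A = {-11, -9, -7, -6, -5, -4, -2, 0, 2, 4, 5, 6, 7, 9, 11}
|A - A| = 15

A - A = {-11, -9, -7, -6, -5, -4, -2, 0, 2, 4, 5, 6, 7, 9, 11}
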